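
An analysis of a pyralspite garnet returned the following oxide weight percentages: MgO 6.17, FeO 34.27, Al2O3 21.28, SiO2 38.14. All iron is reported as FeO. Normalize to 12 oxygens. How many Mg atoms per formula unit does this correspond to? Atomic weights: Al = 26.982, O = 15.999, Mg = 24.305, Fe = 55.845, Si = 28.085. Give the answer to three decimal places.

6.17 wt% MgO ÷ 40.304 g/mol = 0.15309 mol, giving 0.15309 Mg and 0.15309 O.
34.27 wt% FeO ÷ 71.844 g/mol = 0.47701 mol, giving 0.47701 Fe and 0.47701 O.
21.28 wt% Al2O3 ÷ 101.961 g/mol = 0.20871 mol, giving 0.41742 Al and 0.62613 O.
38.14 wt% SiO2 ÷ 60.083 g/mol = 0.63479 mol, giving 0.63479 Si and 1.26958 O.
Oxygen sums to 2.52581; scaling by 12/2.52581 = 4.75095 puts the formula on 12 O.
Mg: 0.15309 × 4.75095 = 0.727 atoms per formula unit.

0.727 Mg apfu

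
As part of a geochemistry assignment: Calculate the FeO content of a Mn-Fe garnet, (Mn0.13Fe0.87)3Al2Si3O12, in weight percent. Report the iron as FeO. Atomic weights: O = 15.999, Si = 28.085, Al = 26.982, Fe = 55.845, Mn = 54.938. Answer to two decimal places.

37.70 wt%

M((Mn0.13Fe0.87)3Al2Si3O12) = 497.388 g/mol; M(FeO) = 71.844 g/mol.
Moles FeO per formula unit = 2.61 Fe ÷ 1 = 2.6100.
FeO fraction = (2.6100 × 71.844) / 497.388 = 187.513/497.388 = 0.3770.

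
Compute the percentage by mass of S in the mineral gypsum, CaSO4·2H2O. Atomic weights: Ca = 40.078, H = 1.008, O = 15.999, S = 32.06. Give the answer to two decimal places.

18.62 wt%

Formula mass = 1*40.078 + 1*32.06 + 6*15.999 + 4*1.008 = 172.164 g/mol, of which 32.060 g is S.
So S makes up 32.060/172.164 = 0.1862 of the mass, i.e. 18.62%.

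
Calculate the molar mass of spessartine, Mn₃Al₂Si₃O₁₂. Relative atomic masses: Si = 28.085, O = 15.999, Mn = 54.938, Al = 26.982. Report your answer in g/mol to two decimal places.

495.02 g/mol

Mn: 3 × 54.938 = 164.8140
Al: 2 × 26.982 = 53.9640
Si: 3 × 28.085 = 84.2550
O: 12 × 15.999 = 191.9880
Summing the contributions gives the formula mass.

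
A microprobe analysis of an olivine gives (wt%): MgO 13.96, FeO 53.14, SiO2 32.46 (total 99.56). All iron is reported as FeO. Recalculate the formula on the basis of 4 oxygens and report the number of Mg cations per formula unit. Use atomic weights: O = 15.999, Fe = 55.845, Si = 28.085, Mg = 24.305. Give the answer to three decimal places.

MgO (M=40.304): mol = 0.34637; Mg = 0.34637, O = 0.34637.
FeO (M=71.844): mol = 0.73966; Fe = 0.73966, O = 0.73966.
SiO2 (M=60.083): mol = 0.54025; Si = 0.54025, O = 1.08050.
ΣO = 2.16653; factor = 4/ΣO = 1.84627.
Mg apfu = 0.34637 × 1.84627 = 0.639.

0.639 Mg apfu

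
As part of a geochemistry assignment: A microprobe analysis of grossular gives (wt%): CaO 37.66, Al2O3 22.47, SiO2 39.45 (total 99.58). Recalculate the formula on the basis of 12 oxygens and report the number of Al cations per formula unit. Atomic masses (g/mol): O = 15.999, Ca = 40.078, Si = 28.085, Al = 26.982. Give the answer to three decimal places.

1.999 Al apfu

CaO (M=56.077): mol = 0.67158; Ca = 0.67158, O = 0.67158.
Al2O3 (M=101.961): mol = 0.22038; Al = 0.44076, O = 0.66114.
SiO2 (M=60.083): mol = 0.65659; Si = 0.65659, O = 1.31318.
ΣO = 2.64590; factor = 12/ΣO = 4.53532.
Al apfu = 0.44076 × 4.53532 = 1.999.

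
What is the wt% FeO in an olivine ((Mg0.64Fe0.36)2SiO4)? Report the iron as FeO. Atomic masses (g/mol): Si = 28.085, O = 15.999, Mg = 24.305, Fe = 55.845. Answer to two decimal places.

31.66 wt%

Formula mass = 163.400 g/mol.
0.72 Fe → 0.7200 mol FeO per formula unit; M(FeO) = 71.844, so FeO mass = 51.728 g.
51.728/163.400 × 100 = 31.66 wt%.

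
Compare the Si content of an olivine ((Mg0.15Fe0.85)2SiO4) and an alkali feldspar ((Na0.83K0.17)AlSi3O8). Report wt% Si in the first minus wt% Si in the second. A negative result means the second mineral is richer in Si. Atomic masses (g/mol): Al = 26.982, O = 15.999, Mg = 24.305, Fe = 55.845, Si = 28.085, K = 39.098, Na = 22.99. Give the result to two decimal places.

-17.35 percentage points

First mineral: 28.085 g Si in 194.309 g formula = 14.45 wt% Si.
Second mineral: 84.255 g Si in 264.957 g formula = 31.80 wt% Si.
14.45% − 31.80% gives a difference of -17.35 percentage points.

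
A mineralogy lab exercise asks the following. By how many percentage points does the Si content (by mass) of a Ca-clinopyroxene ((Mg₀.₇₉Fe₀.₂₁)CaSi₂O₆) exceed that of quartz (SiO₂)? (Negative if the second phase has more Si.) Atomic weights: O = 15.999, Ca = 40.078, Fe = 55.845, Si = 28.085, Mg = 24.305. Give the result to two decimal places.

Si in (Mg₀.₇₉Fe₀.₂₁)CaSi₂O₆: molar mass 223.170 g/mol; 2×28.085 = 56.170 g → 25.17 wt%.
Si in SiO₂: molar mass 60.083 g/mol; 1×28.085 = 28.085 g → 46.74 wt%.
Difference = 25.17 − 46.74 = -21.57 percentage points.

-21.57 percentage points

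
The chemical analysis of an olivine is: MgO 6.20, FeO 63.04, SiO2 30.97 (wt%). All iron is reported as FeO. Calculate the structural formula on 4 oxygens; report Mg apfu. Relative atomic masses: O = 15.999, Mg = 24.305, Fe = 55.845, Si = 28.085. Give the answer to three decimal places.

MgO (M=40.304): mol = 0.15383; Mg = 0.15383, O = 0.15383.
FeO (M=71.844): mol = 0.87746; Fe = 0.87746, O = 0.87746.
SiO2 (M=60.083): mol = 0.51545; Si = 0.51545, O = 1.03090.
ΣO = 2.06219; factor = 4/ΣO = 1.93969.
Mg apfu = 0.15383 × 1.93969 = 0.298.

0.298 Mg apfu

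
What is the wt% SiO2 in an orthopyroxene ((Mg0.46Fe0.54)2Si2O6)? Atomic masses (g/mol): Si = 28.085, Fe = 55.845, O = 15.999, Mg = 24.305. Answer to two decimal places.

Molar mass of (Mg0.46Fe0.54)2Si2O6 = 0.92×24.305 + 1.08×55.845 + 2×28.085 + 6×15.999 = 234.837 g/mol.
Each formula unit contains 2 Si, equivalent to 2/1 = 2.0000 mol SiO2.
M(SiO2) = 1×28.085 + 2×15.999 = 60.083 g/mol.
Mass of SiO2 per formula unit = 2.0000 × 60.083 = 120.166 g.
SiO2 wt% = 120.166 / 234.837 × 100 = 51.17%.

51.17 wt%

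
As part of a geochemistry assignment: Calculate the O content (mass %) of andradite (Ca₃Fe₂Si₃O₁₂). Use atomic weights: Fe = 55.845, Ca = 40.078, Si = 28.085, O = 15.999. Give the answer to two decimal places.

Molar mass of Ca₃Fe₂Si₃O₁₂: 3×40.078 + 2×55.845 + 3×28.085 + 12×15.999 = 508.167 g/mol.
Mass of O per formula unit: 12 × 15.999 = 191.988 g.
Weight fraction O = 191.988 / 508.167 = 0.3778.

37.78 mass %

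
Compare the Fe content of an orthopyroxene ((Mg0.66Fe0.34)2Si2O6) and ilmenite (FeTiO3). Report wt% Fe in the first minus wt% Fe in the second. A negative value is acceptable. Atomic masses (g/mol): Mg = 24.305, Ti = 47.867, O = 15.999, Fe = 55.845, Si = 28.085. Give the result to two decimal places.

First mineral: 37.975 g Fe in 222.221 g formula = 17.09 wt% Fe.
Second mineral: 55.845 g Fe in 151.709 g formula = 36.81 wt% Fe.
17.09% − 36.81% gives a difference of -19.72 percentage points.

-19.72 percentage points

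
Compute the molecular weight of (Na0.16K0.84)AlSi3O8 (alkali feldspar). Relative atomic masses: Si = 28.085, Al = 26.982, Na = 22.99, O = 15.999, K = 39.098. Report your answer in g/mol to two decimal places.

275.75 g/mol

The formula mass is the sum 0.16·22.99 + 0.84·39.098 + 1·26.982 + 3·28.085 + 8·15.999.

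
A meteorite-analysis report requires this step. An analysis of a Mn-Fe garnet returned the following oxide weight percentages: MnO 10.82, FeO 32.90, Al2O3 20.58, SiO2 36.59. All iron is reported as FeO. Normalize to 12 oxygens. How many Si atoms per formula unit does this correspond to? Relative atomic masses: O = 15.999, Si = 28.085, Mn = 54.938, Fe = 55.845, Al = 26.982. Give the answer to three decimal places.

MnO (M=70.937): mol = 0.15253; Mn = 0.15253, O = 0.15253.
FeO (M=71.844): mol = 0.45794; Fe = 0.45794, O = 0.45794.
Al2O3 (M=101.961): mol = 0.20184; Al = 0.40368, O = 0.60552.
SiO2 (M=60.083): mol = 0.60899; Si = 0.60899, O = 1.21798.
ΣO = 2.43397; factor = 12/ΣO = 4.93022.
Si apfu = 0.60899 × 4.93022 = 3.002.

3.002 Si apfu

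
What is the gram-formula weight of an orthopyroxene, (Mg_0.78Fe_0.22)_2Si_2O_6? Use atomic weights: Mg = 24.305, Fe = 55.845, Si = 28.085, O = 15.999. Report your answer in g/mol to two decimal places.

The formula mass is the sum 1.56(24.305) + 0.44(55.845) + 2(28.085) + 6(15.999).

214.65 g/mol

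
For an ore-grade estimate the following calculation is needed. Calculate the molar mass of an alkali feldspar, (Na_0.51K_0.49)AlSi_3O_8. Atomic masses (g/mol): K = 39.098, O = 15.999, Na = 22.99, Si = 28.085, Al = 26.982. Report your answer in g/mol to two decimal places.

270.11 g/mol

The formula mass is the sum 0.51*22.99 + 0.49*39.098 + 1*26.982 + 3*28.085 + 8*15.999.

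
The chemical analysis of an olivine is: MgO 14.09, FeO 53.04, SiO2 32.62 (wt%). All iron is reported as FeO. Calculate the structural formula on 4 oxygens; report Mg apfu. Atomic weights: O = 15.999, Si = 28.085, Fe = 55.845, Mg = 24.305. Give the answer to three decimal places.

MgO: 14.09/40.304 = 0.34959 mol → 0.34959 mol Mg, 0.34959 mol O.
FeO: 53.04/71.844 = 0.73827 mol → 0.73827 mol Fe, 0.73827 mol O.
SiO2: 32.62/60.083 = 0.54292 mol → 0.54292 mol Si, 1.08584 mol O.
Total oxygen = 2.17370 mol. Normalization factor = 4/2.17370 = 1.84018.
Mg per 4 O = 0.34959 × 1.84018 = 0.643.

0.643 Mg apfu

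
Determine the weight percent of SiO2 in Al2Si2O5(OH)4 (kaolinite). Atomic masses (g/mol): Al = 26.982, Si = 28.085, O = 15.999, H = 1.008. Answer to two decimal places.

Molar mass of Al2Si2O5(OH)4 = 2*26.982 + 2*28.085 + 9*15.999 + 4*1.008 = 258.157 g/mol.
Each formula unit contains 2 Si, equivalent to 2/1 = 2.0000 mol SiO2.
M(SiO2) = 1×28.085 + 2×15.999 = 60.083 g/mol.
Mass of SiO2 per formula unit = 2.0000 × 60.083 = 120.166 g.
SiO2 wt% = 120.166 / 258.157 × 100 = 46.55%.

46.55 wt%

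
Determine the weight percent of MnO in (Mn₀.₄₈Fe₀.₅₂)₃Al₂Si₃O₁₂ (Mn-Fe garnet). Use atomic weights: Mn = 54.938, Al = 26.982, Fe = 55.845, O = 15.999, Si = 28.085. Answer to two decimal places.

Molar mass of (Mn₀.₄₈Fe₀.₅₂)₃Al₂Si₃O₁₂ = 1.44·54.938 + 1.56·55.845 + 2·26.982 + 3·28.085 + 12·15.999 = 496.436 g/mol.
Each formula unit contains 1.44 Mn, equivalent to 1.44/1 = 1.4400 mol MnO.
M(MnO) = 1×54.938 + 1×15.999 = 70.937 g/mol.
Mass of MnO per formula unit = 1.4400 × 70.937 = 102.149 g.
MnO wt% = 102.149 / 496.436 × 100 = 20.58%.

20.58 wt%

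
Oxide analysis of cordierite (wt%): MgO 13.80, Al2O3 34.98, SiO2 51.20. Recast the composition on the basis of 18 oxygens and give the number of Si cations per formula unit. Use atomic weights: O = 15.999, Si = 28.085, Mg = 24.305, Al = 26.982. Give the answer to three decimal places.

4.987 Si apfu

MgO: 13.80/40.304 = 0.34240 mol → 0.34240 mol Mg, 0.34240 mol O.
Al2O3: 34.98/101.961 = 0.34307 mol → 0.68614 mol Al, 1.02921 mol O.
SiO2: 51.20/60.083 = 0.85215 mol → 0.85215 mol Si, 1.70430 mol O.
Total oxygen = 3.07591 mol. Normalization factor = 18/3.07591 = 5.85193.
Si per 18 O = 0.85215 × 5.85193 = 4.987.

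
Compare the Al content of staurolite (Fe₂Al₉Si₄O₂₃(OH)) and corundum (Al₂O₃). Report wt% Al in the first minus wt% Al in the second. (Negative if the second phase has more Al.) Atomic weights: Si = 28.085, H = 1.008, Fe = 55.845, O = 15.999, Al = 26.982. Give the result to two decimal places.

M(Fe₂Al₉Si₄O₂₃(OH)) = 851.852 g/mol, so wt% Al = 242.838/851.852 × 100 = 28.51%.
M(Al₂O₃) = 101.961 g/mol, so wt% Al = 53.964/101.961 × 100 = 52.93%.
28.51 − 52.93 = -24.42 pp.

-24.42 percentage points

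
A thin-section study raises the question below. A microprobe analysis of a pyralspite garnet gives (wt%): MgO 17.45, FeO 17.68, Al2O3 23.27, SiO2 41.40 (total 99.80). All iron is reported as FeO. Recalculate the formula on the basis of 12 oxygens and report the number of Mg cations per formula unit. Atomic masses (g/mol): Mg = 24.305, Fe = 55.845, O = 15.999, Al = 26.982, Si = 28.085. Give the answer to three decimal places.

17.45 wt% MgO ÷ 40.304 g/mol = 0.43296 mol, giving 0.43296 Mg and 0.43296 O.
17.68 wt% FeO ÷ 71.844 g/mol = 0.24609 mol, giving 0.24609 Fe and 0.24609 O.
23.27 wt% Al2O3 ÷ 101.961 g/mol = 0.22822 mol, giving 0.45644 Al and 0.68466 O.
41.40 wt% SiO2 ÷ 60.083 g/mol = 0.68905 mol, giving 0.68905 Si and 1.37810 O.
Oxygen sums to 2.74181; scaling by 12/2.74181 = 4.37667 puts the formula on 12 O.
Mg: 0.43296 × 4.37667 = 1.895 atoms per formula unit.

1.895 Mg apfu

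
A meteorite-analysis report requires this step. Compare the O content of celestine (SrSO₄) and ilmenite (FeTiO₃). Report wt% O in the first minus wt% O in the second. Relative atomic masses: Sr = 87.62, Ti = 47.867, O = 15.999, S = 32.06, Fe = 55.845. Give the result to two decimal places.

M(SrSO₄) = 183.676 g/mol, so wt% O = 63.996/183.676 × 100 = 34.84%.
M(FeTiO₃) = 151.709 g/mol, so wt% O = 47.997/151.709 × 100 = 31.64%.
34.84 − 31.64 = 3.20 pp.

3.20 percentage points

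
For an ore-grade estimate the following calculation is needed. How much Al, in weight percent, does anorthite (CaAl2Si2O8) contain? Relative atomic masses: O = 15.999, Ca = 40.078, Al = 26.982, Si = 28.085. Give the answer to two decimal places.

19.40 weight percent

M(CaAl2Si2O8) = 278.204 g/mol.
Al contributes 2 × 26.982 = 53.964 g per mole.
53.964/278.204 = 0.1940 → 19.40%.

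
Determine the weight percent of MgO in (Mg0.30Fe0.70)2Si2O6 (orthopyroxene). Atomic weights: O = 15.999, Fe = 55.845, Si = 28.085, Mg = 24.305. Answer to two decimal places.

M((Mg0.30Fe0.70)2Si2O6) = 244.930 g/mol; M(MgO) = 40.304 g/mol.
Moles MgO per formula unit = 0.60 Mg ÷ 1 = 0.6000.
MgO fraction = (0.6000 × 40.304) / 244.930 = 24.182/244.930 = 0.0987.

9.87 wt%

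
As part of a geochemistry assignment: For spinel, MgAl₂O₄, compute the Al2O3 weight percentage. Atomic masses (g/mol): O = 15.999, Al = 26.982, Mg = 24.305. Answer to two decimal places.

Formula mass = 142.265 g/mol.
2 Al → 1.0000 mol Al2O3 per formula unit; M(Al2O3) = 101.961, so Al2O3 mass = 101.961 g.
101.961/142.265 × 100 = 71.67 wt%.

71.67 wt%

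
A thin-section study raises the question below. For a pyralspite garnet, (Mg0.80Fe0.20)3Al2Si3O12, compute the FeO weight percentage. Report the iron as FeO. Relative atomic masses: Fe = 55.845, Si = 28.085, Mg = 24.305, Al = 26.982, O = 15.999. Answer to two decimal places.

Formula mass = 422.046 g/mol.
0.60 Fe → 0.6000 mol FeO per formula unit; M(FeO) = 71.844, so FeO mass = 43.106 g.
43.106/422.046 × 100 = 10.21 wt%.

10.21 wt%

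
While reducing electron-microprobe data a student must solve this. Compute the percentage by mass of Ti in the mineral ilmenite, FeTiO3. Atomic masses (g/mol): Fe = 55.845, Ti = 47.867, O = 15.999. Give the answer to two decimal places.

Formula mass = 1·55.845 + 1·47.867 + 3·15.999 = 151.709 g/mol, of which 47.867 g is Ti.
So Ti makes up 47.867/151.709 = 0.3155 of the mass, i.e. 31.55%.

31.55 mass %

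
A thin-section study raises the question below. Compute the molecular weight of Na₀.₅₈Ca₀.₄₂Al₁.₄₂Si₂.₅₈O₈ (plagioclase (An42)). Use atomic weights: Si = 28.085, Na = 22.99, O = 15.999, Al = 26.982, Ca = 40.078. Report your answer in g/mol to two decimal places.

268.93 g/mol

The formula mass is the sum 0.58(22.99) + 0.42(40.078) + 1.42(26.982) + 2.58(28.085) + 8(15.999).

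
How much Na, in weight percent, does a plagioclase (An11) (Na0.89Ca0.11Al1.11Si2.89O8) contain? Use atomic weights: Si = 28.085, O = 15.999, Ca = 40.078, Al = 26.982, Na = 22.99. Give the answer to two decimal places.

Molar mass of Na0.89Ca0.11Al1.11Si2.89O8: 0.89*22.99 + 0.11*40.078 + 1.11*26.982 + 2.89*28.085 + 8*15.999 = 263.977 g/mol.
Mass of Na per formula unit: 0.89 × 22.99 = 20.461 g.
Weight fraction Na = 20.461 / 263.977 = 0.0775.

7.75 weight percent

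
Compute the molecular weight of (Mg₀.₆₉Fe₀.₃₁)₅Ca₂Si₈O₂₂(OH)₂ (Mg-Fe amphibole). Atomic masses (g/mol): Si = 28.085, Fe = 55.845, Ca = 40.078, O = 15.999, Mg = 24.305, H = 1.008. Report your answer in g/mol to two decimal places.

861.24 g/mol

M = 3.45×24.305 + 1.55×55.845 + 2×40.078 + 8×28.085 + 24×15.999 + 2×1.008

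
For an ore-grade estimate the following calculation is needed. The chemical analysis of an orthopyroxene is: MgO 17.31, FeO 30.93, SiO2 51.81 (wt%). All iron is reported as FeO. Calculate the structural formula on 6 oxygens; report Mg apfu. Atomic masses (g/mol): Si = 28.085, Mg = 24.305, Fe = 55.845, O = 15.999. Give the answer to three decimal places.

0.997 Mg apfu

17.31 wt% MgO ÷ 40.304 g/mol = 0.42949 mol, giving 0.42949 Mg and 0.42949 O.
30.93 wt% FeO ÷ 71.844 g/mol = 0.43052 mol, giving 0.43052 Fe and 0.43052 O.
51.81 wt% SiO2 ÷ 60.083 g/mol = 0.86231 mol, giving 0.86231 Si and 1.72462 O.
Oxygen sums to 2.58463; scaling by 6/2.58463 = 2.32142 puts the formula on 6 O.
Mg: 0.42949 × 2.32142 = 0.997 atoms per formula unit.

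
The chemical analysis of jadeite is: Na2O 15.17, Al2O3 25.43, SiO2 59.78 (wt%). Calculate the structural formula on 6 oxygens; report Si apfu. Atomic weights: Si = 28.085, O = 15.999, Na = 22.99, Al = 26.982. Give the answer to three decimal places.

2.001 Si apfu

15.17 wt% Na2O ÷ 61.979 g/mol = 0.24476 mol, giving 0.48952 Na and 0.24476 O.
25.43 wt% Al2O3 ÷ 101.961 g/mol = 0.24941 mol, giving 0.49882 Al and 0.74823 O.
59.78 wt% SiO2 ÷ 60.083 g/mol = 0.99496 mol, giving 0.99496 Si and 1.98992 O.
Oxygen sums to 2.98291; scaling by 6/2.98291 = 2.01146 puts the formula on 6 O.
Si: 0.99496 × 2.01146 = 2.001 atoms per formula unit.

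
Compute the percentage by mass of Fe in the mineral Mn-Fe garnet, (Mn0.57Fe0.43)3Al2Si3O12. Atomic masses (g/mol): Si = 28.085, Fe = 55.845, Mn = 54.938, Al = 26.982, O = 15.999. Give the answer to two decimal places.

14.52 mass %

Molar mass of (Mn0.57Fe0.43)3Al2Si3O12: 1.71*54.938 + 1.29*55.845 + 2*26.982 + 3*28.085 + 12*15.999 = 496.191 g/mol.
Mass of Fe per formula unit: 1.29 × 55.845 = 72.040 g.
Weight fraction Fe = 72.040 / 496.191 = 0.1452.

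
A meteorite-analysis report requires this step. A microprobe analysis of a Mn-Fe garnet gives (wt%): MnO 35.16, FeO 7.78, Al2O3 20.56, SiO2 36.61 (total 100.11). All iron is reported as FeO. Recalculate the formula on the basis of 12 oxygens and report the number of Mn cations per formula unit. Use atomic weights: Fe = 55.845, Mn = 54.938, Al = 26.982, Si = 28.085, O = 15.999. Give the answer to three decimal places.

MnO: 35.16/70.937 = 0.49565 mol → 0.49565 mol Mn, 0.49565 mol O.
FeO: 7.78/71.844 = 0.10829 mol → 0.10829 mol Fe, 0.10829 mol O.
Al2O3: 20.56/101.961 = 0.20165 mol → 0.40330 mol Al, 0.60495 mol O.
SiO2: 36.61/60.083 = 0.60932 mol → 0.60932 mol Si, 1.21864 mol O.
Total oxygen = 2.42753 mol. Normalization factor = 12/2.42753 = 4.94330.
Mn per 12 O = 0.49565 × 4.94330 = 2.450.

2.450 Mn apfu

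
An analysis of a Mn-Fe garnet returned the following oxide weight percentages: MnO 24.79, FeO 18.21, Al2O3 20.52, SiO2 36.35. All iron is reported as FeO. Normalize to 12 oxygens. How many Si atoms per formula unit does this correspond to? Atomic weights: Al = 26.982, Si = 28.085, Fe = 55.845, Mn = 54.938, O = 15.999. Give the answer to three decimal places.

MnO (M=70.937): mol = 0.34947; Mn = 0.34947, O = 0.34947.
FeO (M=71.844): mol = 0.25347; Fe = 0.25347, O = 0.25347.
Al2O3 (M=101.961): mol = 0.20125; Al = 0.40250, O = 0.60375.
SiO2 (M=60.083): mol = 0.60500; Si = 0.60500, O = 1.21000.
ΣO = 2.41669; factor = 12/ΣO = 4.96547.
Si apfu = 0.60500 × 4.96547 = 3.004.

3.004 Si apfu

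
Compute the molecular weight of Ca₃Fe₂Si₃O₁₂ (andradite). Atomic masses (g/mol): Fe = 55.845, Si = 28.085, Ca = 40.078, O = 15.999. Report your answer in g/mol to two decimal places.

508.17 g/mol

The formula mass is the sum 3*40.078 + 2*55.845 + 3*28.085 + 12*15.999.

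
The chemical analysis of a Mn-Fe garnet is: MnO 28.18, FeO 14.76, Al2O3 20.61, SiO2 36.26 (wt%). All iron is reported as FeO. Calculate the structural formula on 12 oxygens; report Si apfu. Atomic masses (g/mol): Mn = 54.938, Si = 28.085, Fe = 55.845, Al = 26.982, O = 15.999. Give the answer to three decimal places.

MnO (M=70.937): mol = 0.39725; Mn = 0.39725, O = 0.39725.
FeO (M=71.844): mol = 0.20545; Fe = 0.20545, O = 0.20545.
Al2O3 (M=101.961): mol = 0.20214; Al = 0.40428, O = 0.60642.
SiO2 (M=60.083): mol = 0.60350; Si = 0.60350, O = 1.20700.
ΣO = 2.41612; factor = 12/ΣO = 4.96664.
Si apfu = 0.60350 × 4.96664 = 2.997.

2.997 Si apfu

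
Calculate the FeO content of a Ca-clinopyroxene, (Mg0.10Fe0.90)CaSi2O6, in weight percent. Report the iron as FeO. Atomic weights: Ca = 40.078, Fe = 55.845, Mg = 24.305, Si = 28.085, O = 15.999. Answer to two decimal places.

26.40 wt%

Formula mass = 244.933 g/mol.
0.90 Fe → 0.9000 mol FeO per formula unit; M(FeO) = 71.844, so FeO mass = 64.660 g.
64.660/244.933 × 100 = 26.40 wt%.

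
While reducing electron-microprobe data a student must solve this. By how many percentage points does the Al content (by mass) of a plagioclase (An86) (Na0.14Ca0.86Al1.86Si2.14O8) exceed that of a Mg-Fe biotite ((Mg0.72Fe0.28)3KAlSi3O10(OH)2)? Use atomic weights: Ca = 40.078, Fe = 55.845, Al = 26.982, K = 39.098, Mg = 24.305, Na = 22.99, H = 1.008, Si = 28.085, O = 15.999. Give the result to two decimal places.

12.11 percentage points

Al in Na0.14Ca0.86Al1.86Si2.14O8: molar mass 275.966 g/mol; 1.86×26.982 = 50.187 g → 18.19 wt%.
Al in (Mg0.72Fe0.28)3KAlSi3O10(OH)2: molar mass 443.748 g/mol; 1×26.982 = 26.982 g → 6.08 wt%.
Difference = 18.19 − 6.08 = 12.11 percentage points.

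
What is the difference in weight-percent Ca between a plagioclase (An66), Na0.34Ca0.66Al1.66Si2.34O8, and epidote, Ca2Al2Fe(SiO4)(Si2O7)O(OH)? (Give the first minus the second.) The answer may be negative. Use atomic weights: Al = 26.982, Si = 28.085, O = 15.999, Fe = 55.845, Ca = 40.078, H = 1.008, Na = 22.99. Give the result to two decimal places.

Ca in Na0.34Ca0.66Al1.66Si2.34O8: molar mass 272.769 g/mol; 0.66×40.078 = 26.451 g → 9.70 wt%.
Ca in Ca2Al2Fe(SiO4)(Si2O7)O(OH): molar mass 483.215 g/mol; 2×40.078 = 80.156 g → 16.59 wt%.
Difference = 9.70 − 16.59 = -6.89 percentage points.

-6.89 percentage points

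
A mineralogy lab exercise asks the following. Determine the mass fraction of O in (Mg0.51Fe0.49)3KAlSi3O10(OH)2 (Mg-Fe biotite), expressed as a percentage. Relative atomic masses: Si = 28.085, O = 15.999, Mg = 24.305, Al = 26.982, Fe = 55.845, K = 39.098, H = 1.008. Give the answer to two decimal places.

Formula mass = 1.53×24.305 + 1.47×55.845 + 1×39.098 + 1×26.982 + 3×28.085 + 12×15.999 + 2×1.008 = 463.618 g/mol, of which 191.988 g is O.
So O makes up 191.988/463.618 = 0.4141 of the mass, i.e. 41.41%.

41.41 wt%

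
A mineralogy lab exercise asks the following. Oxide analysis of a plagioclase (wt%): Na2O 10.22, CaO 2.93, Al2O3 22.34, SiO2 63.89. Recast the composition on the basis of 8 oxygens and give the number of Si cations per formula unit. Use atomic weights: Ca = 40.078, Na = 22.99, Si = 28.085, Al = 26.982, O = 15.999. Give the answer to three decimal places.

10.22 wt% Na2O ÷ 61.979 g/mol = 0.16489 mol, giving 0.32978 Na and 0.16489 O.
2.93 wt% CaO ÷ 56.077 g/mol = 0.05225 mol, giving 0.05225 Ca and 0.05225 O.
22.34 wt% Al2O3 ÷ 101.961 g/mol = 0.21910 mol, giving 0.43820 Al and 0.65730 O.
63.89 wt% SiO2 ÷ 60.083 g/mol = 1.06336 mol, giving 1.06336 Si and 2.12672 O.
Oxygen sums to 3.00116; scaling by 8/3.00116 = 2.66564 puts the formula on 8 O.
Si: 1.06336 × 2.66564 = 2.835 atoms per formula unit.

2.835 Si apfu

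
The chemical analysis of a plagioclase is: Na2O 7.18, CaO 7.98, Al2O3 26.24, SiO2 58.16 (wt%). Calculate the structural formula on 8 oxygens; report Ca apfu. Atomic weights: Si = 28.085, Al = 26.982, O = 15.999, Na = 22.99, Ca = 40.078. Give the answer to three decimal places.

Na2O (M=61.979): mol = 0.11585; Na = 0.23170, O = 0.11585.
CaO (M=56.077): mol = 0.14230; Ca = 0.14230, O = 0.14230.
Al2O3 (M=101.961): mol = 0.25735; Al = 0.51470, O = 0.77205.
SiO2 (M=60.083): mol = 0.96799; Si = 0.96799, O = 1.93598.
ΣO = 2.96618; factor = 8/ΣO = 2.69707.
Ca apfu = 0.14230 × 2.69707 = 0.384.

0.384 Ca apfu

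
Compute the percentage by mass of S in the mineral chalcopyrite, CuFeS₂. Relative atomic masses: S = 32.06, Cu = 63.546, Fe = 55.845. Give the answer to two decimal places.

34.94 wt%

M(CuFeS₂) = 183.511 g/mol.
S contributes 2 × 32.06 = 64.120 g per mole.
64.120/183.511 = 0.3494 → 34.94%.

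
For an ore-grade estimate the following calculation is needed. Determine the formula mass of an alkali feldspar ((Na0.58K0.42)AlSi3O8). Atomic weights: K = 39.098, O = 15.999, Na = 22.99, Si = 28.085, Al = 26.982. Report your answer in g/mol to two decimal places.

M = 0.58*22.99 + 0.42*39.098 + 1*26.982 + 3*28.085 + 8*15.999

268.98 g/mol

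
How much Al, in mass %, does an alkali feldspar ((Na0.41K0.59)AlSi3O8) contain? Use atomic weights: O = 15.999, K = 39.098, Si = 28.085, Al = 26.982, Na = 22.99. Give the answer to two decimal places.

9.93 mass %

Molar mass of (Na0.41K0.59)AlSi3O8: 0.41×22.99 + 0.59×39.098 + 1×26.982 + 3×28.085 + 8×15.999 = 271.723 g/mol.
Mass of Al per formula unit: 1 × 26.982 = 26.982 g.
Weight fraction Al = 26.982 / 271.723 = 0.0993.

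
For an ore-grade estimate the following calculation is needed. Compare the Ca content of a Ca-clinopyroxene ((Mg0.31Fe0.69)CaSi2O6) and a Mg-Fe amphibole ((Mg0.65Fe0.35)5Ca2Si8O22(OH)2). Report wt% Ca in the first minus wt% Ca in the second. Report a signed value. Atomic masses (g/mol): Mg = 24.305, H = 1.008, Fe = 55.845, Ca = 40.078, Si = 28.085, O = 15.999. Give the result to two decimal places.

7.58 percentage points

M((Mg0.31Fe0.69)CaSi2O6) = 238.310 g/mol, so wt% Ca = 40.078/238.310 × 100 = 16.82%.
M((Mg0.65Fe0.35)5Ca2Si8O22(OH)2) = 867.548 g/mol, so wt% Ca = 80.156/867.548 × 100 = 9.24%.
16.82 − 9.24 = 7.58 pp.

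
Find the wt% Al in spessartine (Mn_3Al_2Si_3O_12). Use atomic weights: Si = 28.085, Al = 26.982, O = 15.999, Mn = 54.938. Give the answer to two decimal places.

Molar mass of Mn_3Al_2Si_3O_12: 3×54.938 + 2×26.982 + 3×28.085 + 12×15.999 = 495.021 g/mol.
Mass of Al per formula unit: 2 × 26.982 = 53.964 g.
Weight fraction Al = 53.964 / 495.021 = 0.1090.

10.90 mass %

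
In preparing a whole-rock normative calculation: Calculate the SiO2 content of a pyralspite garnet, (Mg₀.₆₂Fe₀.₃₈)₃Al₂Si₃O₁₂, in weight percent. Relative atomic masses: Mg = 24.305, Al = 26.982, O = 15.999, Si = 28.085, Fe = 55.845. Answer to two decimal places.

41.05 wt%

M((Mg₀.₆₂Fe₀.₃₈)₃Al₂Si₃O₁₂) = 439.078 g/mol; M(SiO2) = 60.083 g/mol.
Moles SiO2 per formula unit = 3 Si ÷ 1 = 3.0000.
SiO2 fraction = (3.0000 × 60.083) / 439.078 = 180.249/439.078 = 0.4105.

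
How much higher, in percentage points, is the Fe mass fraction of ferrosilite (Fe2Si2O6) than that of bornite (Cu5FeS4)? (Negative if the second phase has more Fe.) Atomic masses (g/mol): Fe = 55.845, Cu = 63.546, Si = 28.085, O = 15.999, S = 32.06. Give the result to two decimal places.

Fe in Fe2Si2O6: molar mass 263.854 g/mol; 2×55.845 = 111.690 g → 42.33 wt%.
Fe in Cu5FeS4: molar mass 501.815 g/mol; 1×55.845 = 55.845 g → 11.13 wt%.
Difference = 42.33 − 11.13 = 31.20 percentage points.

31.20 percentage points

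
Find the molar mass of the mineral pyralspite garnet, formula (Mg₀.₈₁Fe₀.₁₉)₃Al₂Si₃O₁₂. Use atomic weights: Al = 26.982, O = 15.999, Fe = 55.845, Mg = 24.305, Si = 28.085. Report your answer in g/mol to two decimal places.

M = 2.43(24.305) + 0.57(55.845) + 2(26.982) + 3(28.085) + 12(15.999)

421.10 g/mol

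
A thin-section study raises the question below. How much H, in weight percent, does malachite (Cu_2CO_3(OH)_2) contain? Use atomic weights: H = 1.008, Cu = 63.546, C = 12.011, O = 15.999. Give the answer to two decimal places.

M(Cu_2CO_3(OH)_2) = 221.114 g/mol.
H contributes 2 × 1.008 = 2.016 g per mole.
2.016/221.114 = 0.0091 → 0.91%.

0.91 weight percent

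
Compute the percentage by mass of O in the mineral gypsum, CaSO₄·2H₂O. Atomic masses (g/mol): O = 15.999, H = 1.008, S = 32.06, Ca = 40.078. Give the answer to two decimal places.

55.76 wt%

Formula mass = 1×40.078 + 1×32.06 + 6×15.999 + 4×1.008 = 172.164 g/mol, of which 95.994 g is O.
So O makes up 95.994/172.164 = 0.5576 of the mass, i.e. 55.76%.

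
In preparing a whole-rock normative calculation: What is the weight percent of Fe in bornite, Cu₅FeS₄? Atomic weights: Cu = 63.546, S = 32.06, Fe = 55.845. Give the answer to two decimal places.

11.13 wt%

Formula mass = 5×63.546 + 1×55.845 + 4×32.06 = 501.815 g/mol, of which 55.845 g is Fe.
So Fe makes up 55.845/501.815 = 0.1113 of the mass, i.e. 11.13%.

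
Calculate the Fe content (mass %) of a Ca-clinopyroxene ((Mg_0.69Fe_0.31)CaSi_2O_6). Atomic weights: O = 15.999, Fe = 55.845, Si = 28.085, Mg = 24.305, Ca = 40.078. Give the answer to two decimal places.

Molar mass of (Mg_0.69Fe_0.31)CaSi_2O_6: 0.69*24.305 + 0.31*55.845 + 1*40.078 + 2*28.085 + 6*15.999 = 226.324 g/mol.
Mass of Fe per formula unit: 0.31 × 55.845 = 17.312 g.
Weight fraction Fe = 17.312 / 226.324 = 0.0765.

7.65 mass %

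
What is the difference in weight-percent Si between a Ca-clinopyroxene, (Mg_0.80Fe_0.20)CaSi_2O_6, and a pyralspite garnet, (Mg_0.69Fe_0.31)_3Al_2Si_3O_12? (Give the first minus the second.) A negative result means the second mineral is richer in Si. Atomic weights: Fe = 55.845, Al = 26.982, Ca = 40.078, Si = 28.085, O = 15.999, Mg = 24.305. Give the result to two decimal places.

5.72 percentage points

Si in (Mg_0.80Fe_0.20)CaSi_2O_6: molar mass 222.855 g/mol; 2×28.085 = 56.170 g → 25.20 wt%.
Si in (Mg_0.69Fe_0.31)_3Al_2Si_3O_12: molar mass 432.454 g/mol; 3×28.085 = 84.255 g → 19.48 wt%.
Difference = 25.20 − 19.48 = 5.72 percentage points.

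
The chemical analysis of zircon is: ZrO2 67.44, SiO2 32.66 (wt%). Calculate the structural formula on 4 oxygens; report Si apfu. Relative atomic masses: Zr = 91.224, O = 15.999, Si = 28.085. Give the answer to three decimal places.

0.997 Si apfu

67.44 wt% ZrO2 ÷ 123.222 g/mol = 0.54730 mol, giving 0.54730 Zr and 1.09460 O.
32.66 wt% SiO2 ÷ 60.083 g/mol = 0.54358 mol, giving 0.54358 Si and 1.08716 O.
Oxygen sums to 2.18176; scaling by 4/2.18176 = 1.83338 puts the formula on 4 O.
Si: 0.54358 × 1.83338 = 0.997 atoms per formula unit.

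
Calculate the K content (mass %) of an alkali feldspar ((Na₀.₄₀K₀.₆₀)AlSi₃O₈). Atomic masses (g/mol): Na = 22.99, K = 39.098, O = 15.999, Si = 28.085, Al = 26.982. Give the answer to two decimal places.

Formula mass = 0.40*22.99 + 0.60*39.098 + 1*26.982 + 3*28.085 + 8*15.999 = 271.884 g/mol, of which 23.459 g is K.
So K makes up 23.459/271.884 = 0.0863 of the mass, i.e. 8.63%.

8.63 mass %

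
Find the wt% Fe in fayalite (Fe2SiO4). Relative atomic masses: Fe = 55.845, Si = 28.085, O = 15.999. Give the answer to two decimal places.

54.81 wt%

M(Fe2SiO4) = 203.771 g/mol.
Fe contributes 2 × 55.845 = 111.690 g per mole.
111.690/203.771 = 0.5481 → 54.81%.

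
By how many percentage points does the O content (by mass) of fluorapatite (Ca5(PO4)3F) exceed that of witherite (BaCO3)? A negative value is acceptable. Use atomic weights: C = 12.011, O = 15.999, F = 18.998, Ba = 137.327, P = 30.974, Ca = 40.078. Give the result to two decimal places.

First mineral: 191.988 g O in 504.298 g formula = 38.07 wt% O.
Second mineral: 47.997 g O in 197.335 g formula = 24.32 wt% O.
38.07% − 24.32% gives a difference of 13.75 percentage points.

13.75 percentage points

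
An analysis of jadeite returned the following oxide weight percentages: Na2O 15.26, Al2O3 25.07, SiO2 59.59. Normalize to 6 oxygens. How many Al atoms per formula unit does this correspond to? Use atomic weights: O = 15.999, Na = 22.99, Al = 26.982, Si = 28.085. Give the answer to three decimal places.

Na2O (M=61.979): mol = 0.24621; Na = 0.49242, O = 0.24621.
Al2O3 (M=101.961): mol = 0.24588; Al = 0.49176, O = 0.73764.
SiO2 (M=60.083): mol = 0.99179; Si = 0.99179, O = 1.98358.
ΣO = 2.96743; factor = 6/ΣO = 2.02195.
Al apfu = 0.49176 × 2.02195 = 0.994.

0.994 Al apfu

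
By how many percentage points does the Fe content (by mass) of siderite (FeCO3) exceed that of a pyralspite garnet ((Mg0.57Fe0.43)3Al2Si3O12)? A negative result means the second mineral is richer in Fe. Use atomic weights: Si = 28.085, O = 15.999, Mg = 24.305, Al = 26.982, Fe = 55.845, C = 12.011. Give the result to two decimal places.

31.97 percentage points

Fe in FeCO3: molar mass 115.853 g/mol; 1×55.845 = 55.845 g → 48.20 wt%.
Fe in (Mg0.57Fe0.43)3Al2Si3O12: molar mass 443.809 g/mol; 1.29×55.845 = 72.040 g → 16.23 wt%.
Difference = 48.20 − 16.23 = 31.97 percentage points.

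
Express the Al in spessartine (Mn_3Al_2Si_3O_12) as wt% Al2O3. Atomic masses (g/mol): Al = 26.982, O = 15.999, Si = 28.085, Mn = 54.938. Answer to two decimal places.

M(Mn_3Al_2Si_3O_12) = 495.021 g/mol; M(Al2O3) = 101.961 g/mol.
Moles Al2O3 per formula unit = 2 Al ÷ 2 = 1.0000.
Al2O3 fraction = (1.0000 × 101.961) / 495.021 = 101.961/495.021 = 0.2060.

20.60 wt%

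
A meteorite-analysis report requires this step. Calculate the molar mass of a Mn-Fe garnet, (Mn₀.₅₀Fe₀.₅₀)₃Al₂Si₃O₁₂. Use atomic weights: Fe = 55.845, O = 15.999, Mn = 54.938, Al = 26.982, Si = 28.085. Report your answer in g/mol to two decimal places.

496.38 g/mol

The formula mass is the sum 1.50(54.938) + 1.50(55.845) + 2(26.982) + 3(28.085) + 12(15.999).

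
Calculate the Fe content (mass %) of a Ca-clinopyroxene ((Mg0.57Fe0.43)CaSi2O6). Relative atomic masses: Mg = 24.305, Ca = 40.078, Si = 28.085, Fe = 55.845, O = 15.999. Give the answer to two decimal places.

M((Mg0.57Fe0.43)CaSi2O6) = 230.109 g/mol.
Fe contributes 0.43 × 55.845 = 24.013 g per mole.
24.013/230.109 = 0.1044 → 10.44%.

10.44 mass %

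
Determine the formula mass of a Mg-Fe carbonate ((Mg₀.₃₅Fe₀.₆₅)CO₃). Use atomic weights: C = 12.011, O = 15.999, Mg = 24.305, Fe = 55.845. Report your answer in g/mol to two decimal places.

The formula mass is the sum 0.35(24.305) + 0.65(55.845) + 1(12.011) + 3(15.999).

104.81 g/mol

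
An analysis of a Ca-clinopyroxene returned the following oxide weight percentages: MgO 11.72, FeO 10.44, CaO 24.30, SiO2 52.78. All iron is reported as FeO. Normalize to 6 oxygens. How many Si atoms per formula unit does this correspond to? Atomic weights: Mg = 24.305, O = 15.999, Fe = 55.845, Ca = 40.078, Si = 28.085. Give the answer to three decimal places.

2.007 Si apfu

MgO (M=40.304): mol = 0.29079; Mg = 0.29079, O = 0.29079.
FeO (M=71.844): mol = 0.14531; Fe = 0.14531, O = 0.14531.
CaO (M=56.077): mol = 0.43333; Ca = 0.43333, O = 0.43333.
SiO2 (M=60.083): mol = 0.87845; Si = 0.87845, O = 1.75690.
ΣO = 2.62633; factor = 6/ΣO = 2.28456.
Si apfu = 0.87845 × 2.28456 = 2.007.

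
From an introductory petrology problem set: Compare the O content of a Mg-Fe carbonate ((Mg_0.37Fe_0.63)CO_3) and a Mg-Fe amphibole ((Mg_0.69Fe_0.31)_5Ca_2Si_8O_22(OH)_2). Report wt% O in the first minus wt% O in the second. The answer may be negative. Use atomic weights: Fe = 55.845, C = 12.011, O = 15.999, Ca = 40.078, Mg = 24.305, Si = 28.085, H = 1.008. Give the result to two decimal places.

First mineral: 47.997 g O in 104.183 g formula = 46.07 wt% O.
Second mineral: 383.976 g O in 861.240 g formula = 44.58 wt% O.
46.07% − 44.58% gives a difference of 1.49 percentage points.

1.49 percentage points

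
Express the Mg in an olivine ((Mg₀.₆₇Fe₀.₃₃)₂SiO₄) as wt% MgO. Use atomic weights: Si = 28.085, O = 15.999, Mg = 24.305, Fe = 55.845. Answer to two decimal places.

33.44 wt%

M((Mg₀.₆₇Fe₀.₃₃)₂SiO₄) = 161.507 g/mol; M(MgO) = 40.304 g/mol.
Moles MgO per formula unit = 1.34 Mg ÷ 1 = 1.3400.
MgO fraction = (1.3400 × 40.304) / 161.507 = 54.007/161.507 = 0.3344.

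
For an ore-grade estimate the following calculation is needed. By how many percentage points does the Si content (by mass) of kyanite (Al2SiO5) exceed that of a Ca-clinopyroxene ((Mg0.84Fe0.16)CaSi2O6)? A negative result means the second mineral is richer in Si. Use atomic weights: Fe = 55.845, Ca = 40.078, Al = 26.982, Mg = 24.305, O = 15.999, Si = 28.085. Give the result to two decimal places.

M(Al2SiO5) = 162.044 g/mol, so wt% Si = 28.085/162.044 × 100 = 17.33%.
M((Mg0.84Fe0.16)CaSi2O6) = 221.593 g/mol, so wt% Si = 56.170/221.593 × 100 = 25.35%.
17.33 − 25.35 = -8.02 pp.

-8.02 percentage points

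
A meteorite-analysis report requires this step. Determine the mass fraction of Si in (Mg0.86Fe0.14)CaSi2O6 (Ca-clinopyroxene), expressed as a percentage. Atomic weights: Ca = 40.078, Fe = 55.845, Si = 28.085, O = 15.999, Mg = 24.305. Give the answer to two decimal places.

M((Mg0.86Fe0.14)CaSi2O6) = 220.963 g/mol.
Si contributes 2 × 28.085 = 56.170 g per mole.
56.170/220.963 = 0.2542 → 25.42%.

25.42 weight percent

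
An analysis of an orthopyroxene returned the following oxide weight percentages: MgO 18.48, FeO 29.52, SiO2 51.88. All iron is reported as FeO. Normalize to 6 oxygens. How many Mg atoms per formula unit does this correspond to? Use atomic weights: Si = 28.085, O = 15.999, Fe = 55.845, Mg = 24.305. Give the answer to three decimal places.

MgO (M=40.304): mol = 0.45852; Mg = 0.45852, O = 0.45852.
FeO (M=71.844): mol = 0.41089; Fe = 0.41089, O = 0.41089.
SiO2 (M=60.083): mol = 0.86347; Si = 0.86347, O = 1.72694.
ΣO = 2.59635; factor = 6/ΣO = 2.31094.
Mg apfu = 0.45852 × 2.31094 = 1.060.

1.060 Mg apfu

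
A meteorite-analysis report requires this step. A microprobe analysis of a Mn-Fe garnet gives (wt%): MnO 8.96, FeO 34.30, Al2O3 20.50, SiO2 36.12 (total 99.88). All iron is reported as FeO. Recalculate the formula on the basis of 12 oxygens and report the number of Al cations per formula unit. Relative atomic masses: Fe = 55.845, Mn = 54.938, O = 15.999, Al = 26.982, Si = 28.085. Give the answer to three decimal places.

8.96 wt% MnO ÷ 70.937 g/mol = 0.12631 mol, giving 0.12631 Mn and 0.12631 O.
34.30 wt% FeO ÷ 71.844 g/mol = 0.47742 mol, giving 0.47742 Fe and 0.47742 O.
20.50 wt% Al2O3 ÷ 101.961 g/mol = 0.20106 mol, giving 0.40212 Al and 0.60318 O.
36.12 wt% SiO2 ÷ 60.083 g/mol = 0.60117 mol, giving 0.60117 Si and 1.20234 O.
Oxygen sums to 2.40925; scaling by 12/2.40925 = 4.98080 puts the formula on 12 O.
Al: 0.40212 × 4.98080 = 2.003 atoms per formula unit.

2.003 Al apfu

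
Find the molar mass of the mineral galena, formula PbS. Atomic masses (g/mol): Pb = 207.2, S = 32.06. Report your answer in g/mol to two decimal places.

Pb: 1 × 207.2 = 207.2000
S: 1 × 32.06 = 32.0600
Summing the contributions gives the formula mass.

239.26 g/mol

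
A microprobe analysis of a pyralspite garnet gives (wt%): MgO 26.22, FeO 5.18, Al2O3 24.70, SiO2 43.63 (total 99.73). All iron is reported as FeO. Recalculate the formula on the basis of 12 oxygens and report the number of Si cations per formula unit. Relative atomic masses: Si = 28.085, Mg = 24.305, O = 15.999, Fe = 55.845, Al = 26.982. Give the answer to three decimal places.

26.22 wt% MgO ÷ 40.304 g/mol = 0.65056 mol, giving 0.65056 Mg and 0.65056 O.
5.18 wt% FeO ÷ 71.844 g/mol = 0.07210 mol, giving 0.07210 Fe and 0.07210 O.
24.70 wt% Al2O3 ÷ 101.961 g/mol = 0.24225 mol, giving 0.48450 Al and 0.72675 O.
43.63 wt% SiO2 ÷ 60.083 g/mol = 0.72616 mol, giving 0.72616 Si and 1.45232 O.
Oxygen sums to 2.90173; scaling by 12/2.90173 = 4.13546 puts the formula on 12 O.
Si: 0.72616 × 4.13546 = 3.003 atoms per formula unit.

3.003 Si apfu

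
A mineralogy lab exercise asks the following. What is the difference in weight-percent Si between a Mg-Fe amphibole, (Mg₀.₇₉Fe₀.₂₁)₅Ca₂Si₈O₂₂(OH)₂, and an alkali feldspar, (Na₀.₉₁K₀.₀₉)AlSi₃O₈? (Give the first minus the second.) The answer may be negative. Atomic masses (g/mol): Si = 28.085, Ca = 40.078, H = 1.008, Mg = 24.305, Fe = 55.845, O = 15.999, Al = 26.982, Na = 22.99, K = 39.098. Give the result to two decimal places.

Si in (Mg₀.₇₉Fe₀.₂₁)₅Ca₂Si₈O₂₂(OH)₂: molar mass 845.470 g/mol; 8×28.085 = 224.680 g → 26.57 wt%.
Si in (Na₀.₉₁K₀.₀₉)AlSi₃O₈: molar mass 263.669 g/mol; 3×28.085 = 84.255 g → 31.95 wt%.
Difference = 26.57 − 31.95 = -5.38 percentage points.

-5.38 percentage points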